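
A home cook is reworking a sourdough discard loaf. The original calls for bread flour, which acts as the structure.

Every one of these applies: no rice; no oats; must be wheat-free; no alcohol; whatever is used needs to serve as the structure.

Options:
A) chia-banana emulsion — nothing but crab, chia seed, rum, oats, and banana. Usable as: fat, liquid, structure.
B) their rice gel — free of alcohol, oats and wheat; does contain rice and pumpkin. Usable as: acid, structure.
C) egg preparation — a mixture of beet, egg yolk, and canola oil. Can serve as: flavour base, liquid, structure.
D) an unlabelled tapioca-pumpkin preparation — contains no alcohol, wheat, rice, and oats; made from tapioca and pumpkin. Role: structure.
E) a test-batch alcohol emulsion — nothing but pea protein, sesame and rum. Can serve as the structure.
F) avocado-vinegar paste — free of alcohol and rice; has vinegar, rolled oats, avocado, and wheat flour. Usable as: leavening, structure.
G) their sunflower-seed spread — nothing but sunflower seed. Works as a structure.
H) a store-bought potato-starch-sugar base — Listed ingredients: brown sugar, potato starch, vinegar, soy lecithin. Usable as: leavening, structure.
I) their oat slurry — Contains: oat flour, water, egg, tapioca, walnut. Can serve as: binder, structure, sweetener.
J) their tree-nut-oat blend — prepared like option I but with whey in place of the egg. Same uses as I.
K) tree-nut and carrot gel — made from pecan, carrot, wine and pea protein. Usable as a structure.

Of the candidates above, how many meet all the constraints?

4

A: has oats, so not oat-free; has rum, so not alcohol-free — no
B: has rice, so not rice-free — reject
C: only egg yolk, beet, and canola oil; none excluded — valid
D: no wheat, no alcohol — valid
E: has rum, so not alcohol-free — out
F: has rolled oats, so not oat-free; has wheat flour, so not wheat-free — reject
G: only sunflower seed; none excluded — valid
H: soy lecithin and brown sugar etc. — none of it excluded — OK
I: has oat flour, so not oat-free — reject
J: has oat flour, so not oat-free — no
K: has wine, so not alcohol-free — out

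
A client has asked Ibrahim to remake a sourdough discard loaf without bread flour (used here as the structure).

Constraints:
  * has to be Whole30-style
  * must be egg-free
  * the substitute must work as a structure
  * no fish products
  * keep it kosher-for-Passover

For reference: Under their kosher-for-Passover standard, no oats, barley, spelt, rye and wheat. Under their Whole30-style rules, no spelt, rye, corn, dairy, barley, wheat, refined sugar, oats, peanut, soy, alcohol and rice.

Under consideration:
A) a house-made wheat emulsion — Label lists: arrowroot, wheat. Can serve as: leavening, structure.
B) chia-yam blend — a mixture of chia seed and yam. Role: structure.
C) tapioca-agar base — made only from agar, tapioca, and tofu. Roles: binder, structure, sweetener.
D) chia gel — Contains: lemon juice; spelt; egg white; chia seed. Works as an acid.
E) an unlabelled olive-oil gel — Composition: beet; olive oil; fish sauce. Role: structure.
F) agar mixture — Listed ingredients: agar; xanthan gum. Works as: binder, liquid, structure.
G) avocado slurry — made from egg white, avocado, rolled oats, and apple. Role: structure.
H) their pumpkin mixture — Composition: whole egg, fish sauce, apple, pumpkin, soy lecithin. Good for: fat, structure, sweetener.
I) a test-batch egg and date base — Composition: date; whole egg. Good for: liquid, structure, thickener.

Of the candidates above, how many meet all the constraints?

2

A: has wheat, so not kosher-for-Passover; has wheat, so not Whole30-style — reject
B: all constraints satisfied — keep
C: has tofu, so not Whole30-style — no
D: not usable as a structure; has spelt, so not kosher-for-Passover (and 2 more) — out
E: has fish sauce, so not fish-free — no
F: works as a structure, Whole30-style, no egg — OK
G: has rolled oats, so not kosher-for-Passover; has rolled oats, so not Whole30-style (and 1 more) — reject
H: has soy lecithin, so not Whole30-style; has whole egg, so not egg-free (and 1 more) — out
I: has whole egg, so not egg-free — no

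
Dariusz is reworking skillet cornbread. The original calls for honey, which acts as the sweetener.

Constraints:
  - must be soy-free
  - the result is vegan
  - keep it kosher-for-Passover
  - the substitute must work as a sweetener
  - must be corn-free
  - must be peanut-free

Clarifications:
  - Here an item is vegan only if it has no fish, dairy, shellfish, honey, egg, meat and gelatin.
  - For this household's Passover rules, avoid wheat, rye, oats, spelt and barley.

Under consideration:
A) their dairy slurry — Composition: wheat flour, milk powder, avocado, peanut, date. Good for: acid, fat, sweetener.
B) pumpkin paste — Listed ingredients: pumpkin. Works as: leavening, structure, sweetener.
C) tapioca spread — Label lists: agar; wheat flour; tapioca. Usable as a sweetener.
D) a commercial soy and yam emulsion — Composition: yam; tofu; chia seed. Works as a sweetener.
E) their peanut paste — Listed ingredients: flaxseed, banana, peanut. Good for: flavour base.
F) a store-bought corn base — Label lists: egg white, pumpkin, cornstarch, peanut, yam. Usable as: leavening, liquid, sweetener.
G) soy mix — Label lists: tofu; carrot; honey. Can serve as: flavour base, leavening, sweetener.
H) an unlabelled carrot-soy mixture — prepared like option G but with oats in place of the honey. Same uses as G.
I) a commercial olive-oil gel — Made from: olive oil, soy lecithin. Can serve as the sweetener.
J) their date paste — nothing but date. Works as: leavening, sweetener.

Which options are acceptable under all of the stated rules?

A: has milk powder, so not vegan; has wheat flour, so not kosher-for-Passover (and 1 more) — reject
B: vegan, kosher-for-Passover — valid
C: has wheat flour, so not kosher-for-Passover — no
D: has tofu, so not soy-free — out
E: not usable as a sweetener; has peanut, so not peanut-free — out
F: has egg white, so not vegan; has peanut, so not peanut-free (and 1 more) — no
G: has honey, so not vegan; has tofu, so not soy-free — out
H: has oats, so not kosher-for-Passover; has tofu, so not soy-free — no
I: has soy lecithin, so not soy-free — reject
J: only date; none excluded — OK

B, J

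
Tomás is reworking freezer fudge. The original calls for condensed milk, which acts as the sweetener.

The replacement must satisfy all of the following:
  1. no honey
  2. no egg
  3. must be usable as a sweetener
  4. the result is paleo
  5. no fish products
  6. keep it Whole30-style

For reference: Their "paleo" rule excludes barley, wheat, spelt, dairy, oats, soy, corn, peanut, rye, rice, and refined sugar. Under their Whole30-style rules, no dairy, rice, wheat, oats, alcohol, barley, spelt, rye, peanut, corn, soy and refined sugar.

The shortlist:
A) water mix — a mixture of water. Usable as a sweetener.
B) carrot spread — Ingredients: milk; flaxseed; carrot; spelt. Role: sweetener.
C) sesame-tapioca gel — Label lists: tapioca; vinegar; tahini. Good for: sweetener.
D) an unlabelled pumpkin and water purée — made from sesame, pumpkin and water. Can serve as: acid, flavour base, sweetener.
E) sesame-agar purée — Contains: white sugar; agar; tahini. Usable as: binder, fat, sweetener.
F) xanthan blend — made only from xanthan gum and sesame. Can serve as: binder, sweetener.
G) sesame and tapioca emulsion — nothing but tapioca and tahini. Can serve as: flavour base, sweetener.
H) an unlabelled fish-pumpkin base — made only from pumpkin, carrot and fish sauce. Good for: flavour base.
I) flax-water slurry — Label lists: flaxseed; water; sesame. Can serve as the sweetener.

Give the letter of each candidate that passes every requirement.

A: works as a sweetener, no honey, no egg — keep
B: has milk, so not paleo; has milk, so not Whole30-style — no
C: all constraints satisfied — OK
D: works as a sweetener, no honey, no fish — valid
E: has white sugar, so not paleo; has white sugar, so not Whole30-style — no
F: every rule checks out — OK
G: all constraints satisfied — keep
H: not usable as a sweetener; has fish sauce, so not fish-free — reject
I: works as a sweetener, Whole30-style, paleo — valid

A, C, D, F, G, I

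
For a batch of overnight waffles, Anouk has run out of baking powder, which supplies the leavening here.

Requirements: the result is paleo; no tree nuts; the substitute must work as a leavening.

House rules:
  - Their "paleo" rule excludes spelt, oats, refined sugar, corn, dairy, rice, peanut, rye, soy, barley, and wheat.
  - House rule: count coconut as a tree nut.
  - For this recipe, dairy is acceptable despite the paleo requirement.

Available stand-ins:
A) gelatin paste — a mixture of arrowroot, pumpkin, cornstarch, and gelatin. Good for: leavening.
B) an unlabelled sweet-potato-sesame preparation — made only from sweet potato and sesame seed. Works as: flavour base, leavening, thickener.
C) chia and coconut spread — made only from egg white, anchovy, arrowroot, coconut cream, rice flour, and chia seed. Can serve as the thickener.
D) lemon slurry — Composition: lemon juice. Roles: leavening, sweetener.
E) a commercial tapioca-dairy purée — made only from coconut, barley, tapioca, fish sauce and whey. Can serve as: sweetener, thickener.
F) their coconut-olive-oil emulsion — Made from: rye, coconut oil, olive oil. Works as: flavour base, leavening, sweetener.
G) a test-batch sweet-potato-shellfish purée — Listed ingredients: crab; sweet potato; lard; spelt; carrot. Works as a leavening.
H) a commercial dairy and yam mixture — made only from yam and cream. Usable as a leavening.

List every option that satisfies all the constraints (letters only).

A: has cornstarch, so not paleo — out
B: only sesame seed and sweet potato; none excluded — keep
C: not usable as a leavening; has rice flour, so not paleo (and 1 more) — out
D: paleo, tree-nut-free — OK
E: not usable as a leavening; has barley, so not paleo (and 1 more) — no
F: has rye, so not paleo; has coconut oil, so not tree-nut-free — no
G: has spelt, so not paleo — no
H: dairy is permitted under the paleo carve-out; nothing else excluded — OK

B, D, H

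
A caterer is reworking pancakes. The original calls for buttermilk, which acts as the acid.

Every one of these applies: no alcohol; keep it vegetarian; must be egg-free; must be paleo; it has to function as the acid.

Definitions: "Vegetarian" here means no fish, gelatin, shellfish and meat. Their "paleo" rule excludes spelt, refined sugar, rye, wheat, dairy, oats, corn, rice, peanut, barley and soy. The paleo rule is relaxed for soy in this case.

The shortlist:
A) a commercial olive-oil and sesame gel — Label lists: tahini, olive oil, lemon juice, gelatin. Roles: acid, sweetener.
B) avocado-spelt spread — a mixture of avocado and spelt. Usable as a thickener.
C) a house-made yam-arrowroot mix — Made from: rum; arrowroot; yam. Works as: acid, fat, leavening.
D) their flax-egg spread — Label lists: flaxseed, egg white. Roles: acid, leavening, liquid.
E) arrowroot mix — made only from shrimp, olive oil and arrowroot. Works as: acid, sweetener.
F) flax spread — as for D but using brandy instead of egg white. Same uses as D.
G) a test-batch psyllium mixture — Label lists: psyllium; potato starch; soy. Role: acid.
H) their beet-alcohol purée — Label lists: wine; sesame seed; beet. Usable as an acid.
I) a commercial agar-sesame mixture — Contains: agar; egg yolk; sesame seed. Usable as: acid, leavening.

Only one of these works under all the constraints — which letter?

G

A: has gelatin, so not vegetarian — reject
B: not usable as an acid; has spelt, so not paleo — no
C: has rum, so not alcohol-free — out
D: has egg white, so not egg-free — no
E: has shrimp, so not vegetarian — no
F: has brandy, so not alcohol-free — reject
G: soy is permitted under the paleo carve-out; nothing else excluded — valid
H: has wine, so not alcohol-free — no
I: has egg yolk, so not egg-free — reject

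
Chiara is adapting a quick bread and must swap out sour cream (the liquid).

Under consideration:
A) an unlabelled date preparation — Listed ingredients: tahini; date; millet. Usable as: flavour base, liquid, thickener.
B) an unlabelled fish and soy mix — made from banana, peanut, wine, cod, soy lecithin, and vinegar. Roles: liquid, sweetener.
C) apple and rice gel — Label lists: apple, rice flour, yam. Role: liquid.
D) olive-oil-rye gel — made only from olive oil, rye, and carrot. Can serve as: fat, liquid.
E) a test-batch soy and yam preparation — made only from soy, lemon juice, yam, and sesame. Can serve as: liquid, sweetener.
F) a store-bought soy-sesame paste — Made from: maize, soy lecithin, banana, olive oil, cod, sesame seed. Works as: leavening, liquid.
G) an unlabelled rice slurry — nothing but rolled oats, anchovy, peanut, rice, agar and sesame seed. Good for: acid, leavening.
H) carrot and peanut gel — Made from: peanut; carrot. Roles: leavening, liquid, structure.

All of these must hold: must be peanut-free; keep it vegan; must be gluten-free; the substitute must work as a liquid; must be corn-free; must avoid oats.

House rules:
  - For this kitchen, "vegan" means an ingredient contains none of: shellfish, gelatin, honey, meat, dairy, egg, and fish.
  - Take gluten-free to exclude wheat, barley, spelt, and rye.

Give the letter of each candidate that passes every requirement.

A, C, E

A: works as a liquid, no oats, vegan — keep
B: has cod, so not vegan; has peanut, so not peanut-free — no
C: only rice flour, apple, and yam; none excluded — keep
D: has rye, so not gluten-free — no
E: sesame and soy etc. — none of it excluded — valid
F: has cod, so not vegan; has maize, so not corn-free — reject
G: not usable as a liquid; has anchovy, so not vegan (and 2 more) — reject
H: has peanut, so not peanut-free — reject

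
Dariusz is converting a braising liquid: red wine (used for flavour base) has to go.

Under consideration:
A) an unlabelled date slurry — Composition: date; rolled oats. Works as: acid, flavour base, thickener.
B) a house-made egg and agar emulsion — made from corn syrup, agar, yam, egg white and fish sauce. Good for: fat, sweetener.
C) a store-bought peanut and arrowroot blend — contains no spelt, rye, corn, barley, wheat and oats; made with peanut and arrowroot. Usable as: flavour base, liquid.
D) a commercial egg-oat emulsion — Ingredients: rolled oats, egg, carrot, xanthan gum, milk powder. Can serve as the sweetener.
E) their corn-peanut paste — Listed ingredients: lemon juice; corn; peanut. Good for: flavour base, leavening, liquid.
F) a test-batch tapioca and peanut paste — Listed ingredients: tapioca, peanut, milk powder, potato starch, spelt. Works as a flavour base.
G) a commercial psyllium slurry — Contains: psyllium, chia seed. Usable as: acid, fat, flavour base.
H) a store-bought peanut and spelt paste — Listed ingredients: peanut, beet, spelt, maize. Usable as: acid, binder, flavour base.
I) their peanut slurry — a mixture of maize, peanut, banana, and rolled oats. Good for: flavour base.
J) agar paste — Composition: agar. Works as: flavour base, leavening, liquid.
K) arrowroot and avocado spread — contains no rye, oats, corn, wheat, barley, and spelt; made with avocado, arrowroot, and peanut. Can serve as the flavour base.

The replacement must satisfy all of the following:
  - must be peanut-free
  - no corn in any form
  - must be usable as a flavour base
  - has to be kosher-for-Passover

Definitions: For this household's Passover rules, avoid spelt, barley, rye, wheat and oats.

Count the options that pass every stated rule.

A: has rolled oats, so not kosher-for-Passover — reject
B: not usable as a flavour base; has corn syrup, so not corn-free — no
C: has peanut, so not peanut-free — no
D: not usable as a flavour base; has rolled oats, so not kosher-for-Passover — reject
E: has corn, so not corn-free; has peanut, so not peanut-free — out
F: has spelt, so not kosher-for-Passover; has peanut, so not peanut-free — out
G: only psyllium and chia seed; none excluded — OK
H: has spelt, so not kosher-for-Passover; has maize, so not corn-free (and 1 more) — out
I: has rolled oats, so not kosher-for-Passover; has maize, so not corn-free (and 1 more) — out
J: only agar; none excluded — OK
K: has peanut, so not peanut-free — out

2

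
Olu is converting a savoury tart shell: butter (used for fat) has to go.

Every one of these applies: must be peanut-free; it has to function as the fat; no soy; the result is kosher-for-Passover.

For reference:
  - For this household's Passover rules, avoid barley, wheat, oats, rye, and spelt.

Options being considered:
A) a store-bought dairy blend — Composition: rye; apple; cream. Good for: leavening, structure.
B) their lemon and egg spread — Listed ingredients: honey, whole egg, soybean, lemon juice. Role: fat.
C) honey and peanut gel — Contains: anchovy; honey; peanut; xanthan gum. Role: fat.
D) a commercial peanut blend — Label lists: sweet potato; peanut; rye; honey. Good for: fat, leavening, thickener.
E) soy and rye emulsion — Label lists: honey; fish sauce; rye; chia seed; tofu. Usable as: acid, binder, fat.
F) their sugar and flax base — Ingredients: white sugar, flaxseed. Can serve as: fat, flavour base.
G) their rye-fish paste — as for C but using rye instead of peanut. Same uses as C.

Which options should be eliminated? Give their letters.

A: not usable as a fat; has rye, so not kosher-for-Passover — no
B: has soybean, so not soy-free — no
C: has peanut, so not peanut-free — out
D: has rye, so not kosher-for-Passover; has peanut, so not peanut-free — reject
E: has rye, so not kosher-for-Passover; has tofu, so not soy-free — out
F: nothing on the exclusion list — OK
G: has rye, so not kosher-for-Passover — reject

A, B, C, D, E, G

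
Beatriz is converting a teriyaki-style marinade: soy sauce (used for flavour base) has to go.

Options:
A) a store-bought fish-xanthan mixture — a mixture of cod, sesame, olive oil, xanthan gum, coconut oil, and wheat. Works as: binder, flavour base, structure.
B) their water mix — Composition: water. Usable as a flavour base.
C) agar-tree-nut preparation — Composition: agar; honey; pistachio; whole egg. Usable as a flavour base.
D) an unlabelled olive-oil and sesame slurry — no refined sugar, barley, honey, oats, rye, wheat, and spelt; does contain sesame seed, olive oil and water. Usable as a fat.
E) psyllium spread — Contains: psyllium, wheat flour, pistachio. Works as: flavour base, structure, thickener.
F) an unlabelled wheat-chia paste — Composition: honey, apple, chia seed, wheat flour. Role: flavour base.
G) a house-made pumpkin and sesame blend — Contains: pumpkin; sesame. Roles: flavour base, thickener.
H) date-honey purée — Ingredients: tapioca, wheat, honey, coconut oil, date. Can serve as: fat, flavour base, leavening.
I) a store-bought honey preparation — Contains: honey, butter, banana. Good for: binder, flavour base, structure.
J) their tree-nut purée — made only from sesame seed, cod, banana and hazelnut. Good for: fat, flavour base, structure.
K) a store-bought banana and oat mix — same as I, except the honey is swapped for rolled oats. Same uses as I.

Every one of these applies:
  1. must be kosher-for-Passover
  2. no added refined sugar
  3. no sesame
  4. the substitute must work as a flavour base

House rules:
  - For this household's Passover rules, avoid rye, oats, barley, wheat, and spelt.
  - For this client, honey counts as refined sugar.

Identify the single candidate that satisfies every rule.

B

A: has wheat, so not kosher-for-Passover; has sesame, so not sesame-free — out
B: only water; none excluded — keep
C: has honey, so not no-added-sugar — no
D: not usable as a flavour base; has sesame seed, so not sesame-free — out
E: has wheat flour, so not kosher-for-Passover — reject
F: has wheat flour, so not kosher-for-Passover; has honey, so not no-added-sugar — no
G: has sesame, so not sesame-free — no
H: has wheat, so not kosher-for-Passover; has honey, so not no-added-sugar — no
I: has honey, so not no-added-sugar — reject
J: has sesame seed, so not sesame-free — out
K: has rolled oats, so not kosher-for-Passover — no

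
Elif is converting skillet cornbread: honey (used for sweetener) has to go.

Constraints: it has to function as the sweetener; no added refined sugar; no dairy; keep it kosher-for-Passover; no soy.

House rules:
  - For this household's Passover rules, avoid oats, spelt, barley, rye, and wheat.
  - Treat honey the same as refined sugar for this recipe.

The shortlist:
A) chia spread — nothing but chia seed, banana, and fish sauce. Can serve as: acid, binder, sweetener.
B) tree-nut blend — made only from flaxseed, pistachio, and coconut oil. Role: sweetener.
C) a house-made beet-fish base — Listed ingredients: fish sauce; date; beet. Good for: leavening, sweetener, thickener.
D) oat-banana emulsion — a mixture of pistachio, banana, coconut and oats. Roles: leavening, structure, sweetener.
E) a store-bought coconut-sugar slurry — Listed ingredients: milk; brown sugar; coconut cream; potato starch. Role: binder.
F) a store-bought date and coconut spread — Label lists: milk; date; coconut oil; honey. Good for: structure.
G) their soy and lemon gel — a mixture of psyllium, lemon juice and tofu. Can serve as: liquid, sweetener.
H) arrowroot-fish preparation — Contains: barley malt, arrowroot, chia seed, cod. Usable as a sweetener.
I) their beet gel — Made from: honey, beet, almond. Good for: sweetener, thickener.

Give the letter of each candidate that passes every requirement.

A, B, C

A: all constraints satisfied — OK
B: works as a sweetener, kosher-for-Passover, no-added-sugar — valid
C: all constraints satisfied — valid
D: has oats, so not kosher-for-Passover — no
E: not usable as a sweetener; has brown sugar, so not no-added-sugar (and 1 more) — no
F: not usable as a sweetener; has honey, so not no-added-sugar (and 1 more) — reject
G: has tofu, so not soy-free — reject
H: has barley malt, so not kosher-for-Passover — out
I: has honey, so not no-added-sugar — reject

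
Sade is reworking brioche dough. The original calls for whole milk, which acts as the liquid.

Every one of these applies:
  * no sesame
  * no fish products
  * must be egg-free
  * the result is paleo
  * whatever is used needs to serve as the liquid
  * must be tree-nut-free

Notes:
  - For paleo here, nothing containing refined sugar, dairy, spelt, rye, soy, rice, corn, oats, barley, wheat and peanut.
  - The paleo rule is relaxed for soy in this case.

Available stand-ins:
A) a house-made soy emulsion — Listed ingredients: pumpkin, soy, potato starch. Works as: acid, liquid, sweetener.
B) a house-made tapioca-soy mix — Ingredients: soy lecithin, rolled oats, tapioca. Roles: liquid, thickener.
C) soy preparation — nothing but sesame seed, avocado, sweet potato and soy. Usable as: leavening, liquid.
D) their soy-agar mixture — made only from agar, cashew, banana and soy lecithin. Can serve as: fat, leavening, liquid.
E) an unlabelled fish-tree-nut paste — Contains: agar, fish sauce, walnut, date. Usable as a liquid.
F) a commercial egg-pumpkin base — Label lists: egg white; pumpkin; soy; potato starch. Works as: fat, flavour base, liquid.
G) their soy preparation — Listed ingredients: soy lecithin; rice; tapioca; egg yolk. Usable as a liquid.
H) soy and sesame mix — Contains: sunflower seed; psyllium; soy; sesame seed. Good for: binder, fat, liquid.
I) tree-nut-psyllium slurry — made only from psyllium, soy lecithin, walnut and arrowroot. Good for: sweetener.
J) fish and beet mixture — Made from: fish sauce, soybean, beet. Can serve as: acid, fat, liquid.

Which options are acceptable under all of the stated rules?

A

A: soy is permitted under the paleo carve-out; nothing else excluded — valid
B: has rolled oats, so not paleo — no
C: has sesame seed, so not sesame-free — no
D: has cashew, so not tree-nut-free — no
E: has walnut, so not tree-nut-free; has fish sauce, so not fish-free — reject
F: has egg white, so not egg-free — no
G: has rice, so not paleo; has egg yolk, so not egg-free — out
H: has sesame seed, so not sesame-free — out
I: not usable as a liquid; has walnut, so not tree-nut-free — reject
J: has fish sauce, so not fish-free — no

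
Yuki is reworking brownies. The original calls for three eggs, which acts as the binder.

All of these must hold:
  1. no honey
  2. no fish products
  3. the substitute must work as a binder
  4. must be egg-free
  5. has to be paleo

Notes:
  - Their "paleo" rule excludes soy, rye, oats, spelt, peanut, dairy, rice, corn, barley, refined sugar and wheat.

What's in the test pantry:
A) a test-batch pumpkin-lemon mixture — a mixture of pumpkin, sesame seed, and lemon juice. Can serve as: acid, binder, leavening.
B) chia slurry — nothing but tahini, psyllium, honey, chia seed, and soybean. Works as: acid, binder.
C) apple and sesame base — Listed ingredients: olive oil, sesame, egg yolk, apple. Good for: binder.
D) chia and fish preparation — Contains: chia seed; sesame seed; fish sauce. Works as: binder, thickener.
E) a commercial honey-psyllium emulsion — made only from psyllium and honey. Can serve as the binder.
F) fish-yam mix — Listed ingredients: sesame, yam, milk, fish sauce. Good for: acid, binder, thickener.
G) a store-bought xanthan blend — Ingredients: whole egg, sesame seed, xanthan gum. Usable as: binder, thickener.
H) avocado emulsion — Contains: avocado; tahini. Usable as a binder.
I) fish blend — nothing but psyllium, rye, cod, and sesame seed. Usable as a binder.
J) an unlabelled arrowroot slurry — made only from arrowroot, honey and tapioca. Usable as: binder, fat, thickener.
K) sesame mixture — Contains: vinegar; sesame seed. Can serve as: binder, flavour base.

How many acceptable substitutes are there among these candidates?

3

A: nothing on the exclusion list — OK
B: has soybean, so not paleo; has honey, so not honey-free — reject
C: has egg yolk, so not egg-free — out
D: has fish sauce, so not fish-free — reject
E: has honey, so not honey-free — out
F: has milk, so not paleo; has fish sauce, so not fish-free — reject
G: has whole egg, so not egg-free — reject
H: only tahini and avocado; none excluded — OK
I: has rye, so not paleo; has cod, so not fish-free — out
J: has honey, so not honey-free — reject
K: works as a binder, no honey, no fish — valid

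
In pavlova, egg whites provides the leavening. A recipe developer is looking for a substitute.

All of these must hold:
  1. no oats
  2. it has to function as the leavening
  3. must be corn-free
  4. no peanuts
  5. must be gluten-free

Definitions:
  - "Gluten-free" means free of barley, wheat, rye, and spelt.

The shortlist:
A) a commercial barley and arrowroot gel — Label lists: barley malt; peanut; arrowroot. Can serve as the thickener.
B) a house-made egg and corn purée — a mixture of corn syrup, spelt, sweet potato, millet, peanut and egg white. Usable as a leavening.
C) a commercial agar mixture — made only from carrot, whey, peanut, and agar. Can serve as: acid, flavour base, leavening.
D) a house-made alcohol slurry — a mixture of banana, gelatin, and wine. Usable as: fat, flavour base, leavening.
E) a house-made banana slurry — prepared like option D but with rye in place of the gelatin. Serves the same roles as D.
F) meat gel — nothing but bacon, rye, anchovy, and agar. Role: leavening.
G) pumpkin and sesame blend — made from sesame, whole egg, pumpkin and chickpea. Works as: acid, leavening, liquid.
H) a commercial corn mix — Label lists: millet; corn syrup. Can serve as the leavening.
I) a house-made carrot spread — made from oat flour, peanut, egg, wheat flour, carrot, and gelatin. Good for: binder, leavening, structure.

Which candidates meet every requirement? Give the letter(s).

A: not usable as a leavening; has barley malt, so not gluten-free (and 1 more) — out
B: has spelt, so not gluten-free; has corn syrup, so not corn-free (and 1 more) — reject
C: has peanut, so not peanut-free — reject
D: nothing on the exclusion list — keep
E: has rye, so not gluten-free — no
F: has rye, so not gluten-free — no
G: works as a leavening, no oats, no corn — valid
H: has corn syrup, so not corn-free — no
I: has wheat flour, so not gluten-free; has peanut, so not peanut-free (and 1 more) — reject

D, G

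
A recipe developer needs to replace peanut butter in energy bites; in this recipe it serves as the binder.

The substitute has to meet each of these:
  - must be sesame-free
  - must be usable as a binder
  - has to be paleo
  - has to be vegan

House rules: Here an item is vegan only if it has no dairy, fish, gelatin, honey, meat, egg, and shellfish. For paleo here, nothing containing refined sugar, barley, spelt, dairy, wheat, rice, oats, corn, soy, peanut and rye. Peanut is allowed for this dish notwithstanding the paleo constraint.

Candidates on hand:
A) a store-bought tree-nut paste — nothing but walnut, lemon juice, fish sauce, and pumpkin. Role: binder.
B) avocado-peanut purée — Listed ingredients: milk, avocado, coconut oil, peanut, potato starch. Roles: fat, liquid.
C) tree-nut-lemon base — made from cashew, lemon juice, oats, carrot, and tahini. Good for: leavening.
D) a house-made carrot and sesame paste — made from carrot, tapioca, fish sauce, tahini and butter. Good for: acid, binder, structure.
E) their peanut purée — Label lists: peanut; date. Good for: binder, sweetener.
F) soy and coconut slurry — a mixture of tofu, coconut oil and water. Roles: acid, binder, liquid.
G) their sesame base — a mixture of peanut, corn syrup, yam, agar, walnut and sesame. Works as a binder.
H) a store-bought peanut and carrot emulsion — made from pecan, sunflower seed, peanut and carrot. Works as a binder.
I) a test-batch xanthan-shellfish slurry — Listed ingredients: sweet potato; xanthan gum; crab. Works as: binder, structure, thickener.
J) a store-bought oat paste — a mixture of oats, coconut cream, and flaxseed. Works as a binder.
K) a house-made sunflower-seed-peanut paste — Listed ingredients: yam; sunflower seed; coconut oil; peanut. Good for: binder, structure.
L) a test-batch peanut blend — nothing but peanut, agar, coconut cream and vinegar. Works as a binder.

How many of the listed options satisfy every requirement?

A: has fish sauce, so not vegan — out
B: not usable as a binder; has milk, so not vegan (and 1 more) — no
C: not usable as a binder; has oats, so not paleo (and 1 more) — out
D: has butter, so not vegan; has butter, so not paleo (and 1 more) — out
E: peanut is permitted under the paleo carve-out; nothing else excluded — valid
F: has tofu, so not paleo — out
G: has corn syrup, so not paleo; has sesame, so not sesame-free — out
H: peanut is permitted under the paleo carve-out; nothing else excluded — keep
I: has crab, so not vegan — reject
J: has oats, so not paleo — out
K: peanut is permitted under the paleo carve-out; nothing else excluded — valid
L: peanut is permitted under the paleo carve-out; nothing else excluded — OK

4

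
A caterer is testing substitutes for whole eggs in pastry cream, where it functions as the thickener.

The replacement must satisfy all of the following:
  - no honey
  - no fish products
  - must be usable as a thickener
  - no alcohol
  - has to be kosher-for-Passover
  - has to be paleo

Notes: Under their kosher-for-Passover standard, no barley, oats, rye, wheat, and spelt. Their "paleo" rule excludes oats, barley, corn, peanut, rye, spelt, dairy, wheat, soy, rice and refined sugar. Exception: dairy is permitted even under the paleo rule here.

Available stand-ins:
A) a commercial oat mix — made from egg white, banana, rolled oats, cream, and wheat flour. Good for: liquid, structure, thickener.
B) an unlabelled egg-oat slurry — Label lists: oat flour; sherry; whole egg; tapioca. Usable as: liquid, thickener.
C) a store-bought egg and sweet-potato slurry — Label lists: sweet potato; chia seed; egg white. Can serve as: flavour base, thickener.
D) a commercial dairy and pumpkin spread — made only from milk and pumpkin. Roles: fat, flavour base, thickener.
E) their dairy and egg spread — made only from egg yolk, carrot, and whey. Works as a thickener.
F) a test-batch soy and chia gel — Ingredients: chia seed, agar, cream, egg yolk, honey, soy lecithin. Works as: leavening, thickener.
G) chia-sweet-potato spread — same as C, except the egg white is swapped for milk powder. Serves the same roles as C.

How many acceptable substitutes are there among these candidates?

A: has rolled oats, so not kosher-for-Passover; has rolled oats, so not paleo — out
B: has oat flour, so not kosher-for-Passover; has oat flour, so not paleo (and 1 more) — out
C: works as a thickener, kosher-for-Passover, no honey — valid
D: dairy is permitted under the paleo carve-out; nothing else excluded — OK
E: dairy is permitted under the paleo carve-out; nothing else excluded — OK
F: has soy lecithin, so not paleo; has honey, so not honey-free — reject
G: dairy is permitted under the paleo carve-out; nothing else excluded — OK

4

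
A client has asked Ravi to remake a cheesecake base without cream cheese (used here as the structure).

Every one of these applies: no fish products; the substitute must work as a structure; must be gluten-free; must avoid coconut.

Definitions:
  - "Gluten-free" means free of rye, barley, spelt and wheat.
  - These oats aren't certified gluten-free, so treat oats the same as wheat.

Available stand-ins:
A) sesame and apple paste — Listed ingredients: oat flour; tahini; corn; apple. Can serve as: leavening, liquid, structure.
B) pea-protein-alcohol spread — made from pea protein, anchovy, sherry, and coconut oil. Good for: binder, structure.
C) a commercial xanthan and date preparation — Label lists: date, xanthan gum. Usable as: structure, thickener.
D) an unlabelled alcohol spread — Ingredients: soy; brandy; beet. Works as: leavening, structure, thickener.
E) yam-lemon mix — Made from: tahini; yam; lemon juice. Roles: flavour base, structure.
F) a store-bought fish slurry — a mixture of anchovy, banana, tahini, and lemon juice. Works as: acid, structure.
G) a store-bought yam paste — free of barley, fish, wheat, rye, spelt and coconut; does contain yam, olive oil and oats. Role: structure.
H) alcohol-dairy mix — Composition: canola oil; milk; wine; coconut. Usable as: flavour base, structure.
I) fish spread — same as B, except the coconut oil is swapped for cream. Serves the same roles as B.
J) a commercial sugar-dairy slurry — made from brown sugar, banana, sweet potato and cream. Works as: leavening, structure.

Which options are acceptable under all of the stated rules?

C, D, E, J

A: has oat flour, so not gluten-free — out
B: has coconut oil, so not coconut-free; has anchovy, so not fish-free — no
C: no coconut, no fish — valid
D: no coconut, no fish — valid
E: only tahini, yam, and lemon juice; none excluded — OK
F: has anchovy, so not fish-free — reject
G: has oats, so not gluten-free — reject
H: has coconut, so not coconut-free — out
I: has anchovy, so not fish-free — reject
J: nothing on the exclusion list — valid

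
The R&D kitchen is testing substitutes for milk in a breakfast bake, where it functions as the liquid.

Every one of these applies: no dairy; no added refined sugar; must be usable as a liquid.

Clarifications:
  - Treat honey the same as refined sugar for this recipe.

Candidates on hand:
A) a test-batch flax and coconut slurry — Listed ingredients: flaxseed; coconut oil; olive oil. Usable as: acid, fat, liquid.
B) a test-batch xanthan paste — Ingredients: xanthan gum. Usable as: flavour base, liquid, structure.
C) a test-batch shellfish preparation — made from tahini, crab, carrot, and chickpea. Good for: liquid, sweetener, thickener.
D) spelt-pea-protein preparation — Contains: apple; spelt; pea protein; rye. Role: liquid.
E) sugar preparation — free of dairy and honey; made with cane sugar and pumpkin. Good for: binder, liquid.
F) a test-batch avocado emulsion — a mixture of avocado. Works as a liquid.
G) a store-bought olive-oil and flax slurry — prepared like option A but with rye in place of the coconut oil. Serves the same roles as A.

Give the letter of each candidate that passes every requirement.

A, B, C, D, F, G

A: only coconut oil, flaxseed, and olive oil; none excluded — OK
B: no-added-sugar, no dairy — OK
C: no dairy, no-added-sugar — valid
D: rye and spelt etc. — none of it excluded — keep
E: has cane sugar, so not no-added-sugar — no
F: nothing on the exclusion list — keep
G: only rye, flaxseed, and olive oil; none excluded — keep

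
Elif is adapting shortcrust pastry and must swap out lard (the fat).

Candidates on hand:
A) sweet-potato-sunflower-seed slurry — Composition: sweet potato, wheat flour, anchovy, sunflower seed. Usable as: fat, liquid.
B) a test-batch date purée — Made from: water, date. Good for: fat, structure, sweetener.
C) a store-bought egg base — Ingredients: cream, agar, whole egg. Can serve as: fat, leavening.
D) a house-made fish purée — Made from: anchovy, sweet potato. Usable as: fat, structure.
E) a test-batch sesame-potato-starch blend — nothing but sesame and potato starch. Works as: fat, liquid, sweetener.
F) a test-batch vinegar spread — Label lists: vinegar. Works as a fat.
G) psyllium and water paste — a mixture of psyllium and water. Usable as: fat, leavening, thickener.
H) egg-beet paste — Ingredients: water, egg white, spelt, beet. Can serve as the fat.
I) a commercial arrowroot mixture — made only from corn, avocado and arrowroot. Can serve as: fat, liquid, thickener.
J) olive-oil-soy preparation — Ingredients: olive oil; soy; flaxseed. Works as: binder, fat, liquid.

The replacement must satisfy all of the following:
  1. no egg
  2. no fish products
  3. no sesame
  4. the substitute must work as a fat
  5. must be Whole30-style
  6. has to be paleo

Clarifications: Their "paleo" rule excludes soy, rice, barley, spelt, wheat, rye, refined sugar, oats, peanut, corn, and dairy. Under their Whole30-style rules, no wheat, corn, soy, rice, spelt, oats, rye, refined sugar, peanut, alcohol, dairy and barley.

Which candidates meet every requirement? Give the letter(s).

A: has wheat flour, so not paleo; has wheat flour, so not Whole30-style (and 1 more) — out
B: only water and date; none excluded — OK
C: has cream, so not paleo; has cream, so not Whole30-style (and 1 more) — no
D: has anchovy, so not fish-free — out
E: has sesame, so not sesame-free — reject
F: every rule checks out — keep
G: paleo, Whole30-style — OK
H: has spelt, so not paleo; has spelt, so not Whole30-style (and 1 more) — out
I: has corn, so not paleo; has corn, so not Whole30-style — reject
J: has soy, so not paleo; has soy, so not Whole30-style — no

B, F, G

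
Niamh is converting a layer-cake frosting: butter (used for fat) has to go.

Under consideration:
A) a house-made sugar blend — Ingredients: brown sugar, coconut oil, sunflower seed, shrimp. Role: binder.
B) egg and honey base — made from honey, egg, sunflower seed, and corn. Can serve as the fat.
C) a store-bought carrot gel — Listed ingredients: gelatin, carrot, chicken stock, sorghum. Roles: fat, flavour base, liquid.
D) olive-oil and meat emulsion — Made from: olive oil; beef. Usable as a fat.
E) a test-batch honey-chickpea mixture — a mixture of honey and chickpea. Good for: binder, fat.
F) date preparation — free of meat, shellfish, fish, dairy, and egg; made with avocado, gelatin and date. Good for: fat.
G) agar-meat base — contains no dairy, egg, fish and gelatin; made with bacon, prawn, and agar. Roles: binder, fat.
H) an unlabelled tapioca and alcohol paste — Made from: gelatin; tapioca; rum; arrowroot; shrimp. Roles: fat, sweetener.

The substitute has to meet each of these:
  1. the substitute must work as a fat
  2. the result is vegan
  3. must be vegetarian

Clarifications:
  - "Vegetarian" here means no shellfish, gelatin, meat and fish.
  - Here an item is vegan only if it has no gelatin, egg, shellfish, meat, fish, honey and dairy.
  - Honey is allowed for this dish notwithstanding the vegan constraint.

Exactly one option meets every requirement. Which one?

E

A: not usable as a fat; has shrimp, so not vegetarian (and 1 more) — out
B: has egg, so not vegan — reject
C: has gelatin, so not vegetarian; has gelatin, so not vegan — no
D: has beef, so not vegetarian; has beef, so not vegan — out
E: honey is permitted under the vegan carve-out; nothing else excluded — keep
F: has gelatin, so not vegetarian; has gelatin, so not vegan — out
G: has bacon, so not vegetarian; has bacon, so not vegan — reject
H: has gelatin, so not vegetarian; has gelatin, so not vegan — out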